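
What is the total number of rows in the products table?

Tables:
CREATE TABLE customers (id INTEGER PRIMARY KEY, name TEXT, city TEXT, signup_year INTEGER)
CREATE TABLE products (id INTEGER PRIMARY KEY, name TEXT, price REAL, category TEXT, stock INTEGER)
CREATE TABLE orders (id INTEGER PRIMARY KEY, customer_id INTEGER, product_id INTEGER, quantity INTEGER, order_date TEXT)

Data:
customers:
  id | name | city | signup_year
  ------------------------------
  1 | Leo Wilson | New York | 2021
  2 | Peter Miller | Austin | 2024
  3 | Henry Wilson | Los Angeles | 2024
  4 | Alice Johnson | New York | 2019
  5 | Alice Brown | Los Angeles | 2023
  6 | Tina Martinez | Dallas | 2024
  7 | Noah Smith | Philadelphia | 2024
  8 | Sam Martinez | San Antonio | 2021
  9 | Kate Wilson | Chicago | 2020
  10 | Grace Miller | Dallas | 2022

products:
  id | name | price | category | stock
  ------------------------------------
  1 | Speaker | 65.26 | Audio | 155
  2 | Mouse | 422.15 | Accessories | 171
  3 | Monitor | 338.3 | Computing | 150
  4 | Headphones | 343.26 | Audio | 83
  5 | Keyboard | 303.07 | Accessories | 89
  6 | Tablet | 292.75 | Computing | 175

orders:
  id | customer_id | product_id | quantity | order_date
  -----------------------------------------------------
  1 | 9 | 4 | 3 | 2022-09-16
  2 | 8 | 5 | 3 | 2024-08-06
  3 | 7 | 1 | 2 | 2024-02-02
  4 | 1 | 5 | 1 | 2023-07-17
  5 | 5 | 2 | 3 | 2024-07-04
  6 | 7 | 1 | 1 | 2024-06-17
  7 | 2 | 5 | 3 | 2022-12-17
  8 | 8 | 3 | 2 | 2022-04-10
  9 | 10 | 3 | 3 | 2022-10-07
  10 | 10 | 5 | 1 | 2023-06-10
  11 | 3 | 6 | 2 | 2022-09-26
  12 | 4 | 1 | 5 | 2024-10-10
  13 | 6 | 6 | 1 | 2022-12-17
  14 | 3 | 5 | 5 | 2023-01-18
SELECT COUNT(*) FROM products

Execution result:
6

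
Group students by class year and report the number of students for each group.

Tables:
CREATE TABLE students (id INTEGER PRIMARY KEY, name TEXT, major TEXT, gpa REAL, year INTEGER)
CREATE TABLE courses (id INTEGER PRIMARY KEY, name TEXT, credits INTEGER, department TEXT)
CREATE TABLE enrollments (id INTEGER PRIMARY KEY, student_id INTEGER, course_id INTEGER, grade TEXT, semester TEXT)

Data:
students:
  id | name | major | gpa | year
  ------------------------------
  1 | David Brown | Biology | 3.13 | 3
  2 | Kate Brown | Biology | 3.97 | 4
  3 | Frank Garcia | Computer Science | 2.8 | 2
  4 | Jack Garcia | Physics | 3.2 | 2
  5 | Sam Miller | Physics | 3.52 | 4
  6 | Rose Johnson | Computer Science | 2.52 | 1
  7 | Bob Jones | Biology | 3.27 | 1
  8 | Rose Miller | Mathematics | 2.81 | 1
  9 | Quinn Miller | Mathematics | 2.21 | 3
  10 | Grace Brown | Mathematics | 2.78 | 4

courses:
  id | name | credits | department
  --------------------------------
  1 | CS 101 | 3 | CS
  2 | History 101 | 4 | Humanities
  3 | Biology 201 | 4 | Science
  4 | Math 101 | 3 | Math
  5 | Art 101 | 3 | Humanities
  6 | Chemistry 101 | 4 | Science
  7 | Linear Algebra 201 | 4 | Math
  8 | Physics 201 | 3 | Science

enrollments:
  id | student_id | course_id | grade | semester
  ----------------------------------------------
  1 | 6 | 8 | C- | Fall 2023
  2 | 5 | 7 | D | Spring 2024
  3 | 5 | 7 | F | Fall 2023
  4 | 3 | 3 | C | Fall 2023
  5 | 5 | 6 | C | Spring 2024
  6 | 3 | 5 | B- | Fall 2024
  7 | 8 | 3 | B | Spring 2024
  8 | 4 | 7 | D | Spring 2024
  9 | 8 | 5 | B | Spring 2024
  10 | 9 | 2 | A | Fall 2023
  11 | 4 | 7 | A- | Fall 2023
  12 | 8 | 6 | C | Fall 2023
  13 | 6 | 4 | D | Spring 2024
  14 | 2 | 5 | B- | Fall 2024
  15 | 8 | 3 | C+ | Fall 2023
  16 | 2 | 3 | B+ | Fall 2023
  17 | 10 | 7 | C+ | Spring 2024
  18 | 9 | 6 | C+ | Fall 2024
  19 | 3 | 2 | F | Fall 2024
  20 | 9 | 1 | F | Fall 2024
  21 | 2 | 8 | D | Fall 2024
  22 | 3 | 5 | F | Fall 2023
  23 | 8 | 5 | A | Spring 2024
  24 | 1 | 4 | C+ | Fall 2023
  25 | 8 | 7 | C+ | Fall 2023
SELECT year, COUNT(*) AS n FROM students GROUP BY year

Execution result:
year | n
1 | 3
2 | 2
3 | 2
4 | 3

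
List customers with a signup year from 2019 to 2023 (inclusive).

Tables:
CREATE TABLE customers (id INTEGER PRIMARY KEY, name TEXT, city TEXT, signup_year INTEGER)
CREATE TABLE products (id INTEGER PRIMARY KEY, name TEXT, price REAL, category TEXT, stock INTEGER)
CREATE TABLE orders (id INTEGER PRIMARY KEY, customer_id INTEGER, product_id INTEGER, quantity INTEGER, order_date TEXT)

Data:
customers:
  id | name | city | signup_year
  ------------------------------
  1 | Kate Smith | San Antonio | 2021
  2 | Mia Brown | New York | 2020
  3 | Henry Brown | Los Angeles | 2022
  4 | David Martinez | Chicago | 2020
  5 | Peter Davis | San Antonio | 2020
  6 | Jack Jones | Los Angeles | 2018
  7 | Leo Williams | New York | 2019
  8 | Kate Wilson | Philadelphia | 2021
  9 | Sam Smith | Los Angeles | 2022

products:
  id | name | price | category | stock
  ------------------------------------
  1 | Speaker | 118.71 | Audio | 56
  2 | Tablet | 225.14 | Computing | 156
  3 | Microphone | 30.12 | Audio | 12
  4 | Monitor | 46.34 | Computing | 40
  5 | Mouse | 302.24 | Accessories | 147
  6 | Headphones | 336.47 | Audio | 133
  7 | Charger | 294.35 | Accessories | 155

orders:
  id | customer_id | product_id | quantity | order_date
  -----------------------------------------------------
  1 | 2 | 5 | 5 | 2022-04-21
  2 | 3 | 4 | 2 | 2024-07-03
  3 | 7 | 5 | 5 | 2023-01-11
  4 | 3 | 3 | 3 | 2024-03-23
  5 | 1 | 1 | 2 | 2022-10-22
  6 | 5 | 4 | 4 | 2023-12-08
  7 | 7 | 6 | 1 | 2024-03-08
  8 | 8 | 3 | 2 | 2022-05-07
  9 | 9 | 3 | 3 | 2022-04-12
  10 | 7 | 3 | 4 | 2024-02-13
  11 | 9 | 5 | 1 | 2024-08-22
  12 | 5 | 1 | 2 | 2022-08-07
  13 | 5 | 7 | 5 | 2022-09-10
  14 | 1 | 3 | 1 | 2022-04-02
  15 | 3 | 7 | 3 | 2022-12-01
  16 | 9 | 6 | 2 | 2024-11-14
SELECT name, signup_year FROM customers WHERE signup_year BETWEEN 2019 AND 2023

Execution result:
name | signup_year
Kate Smith | 2021
Mia Brown | 2020
Henry Brown | 2022
David Martinez | 2020
Peter Davis | 2020
Leo Williams | 2019
Kate Wilson | 2021
Sam Smith | 2022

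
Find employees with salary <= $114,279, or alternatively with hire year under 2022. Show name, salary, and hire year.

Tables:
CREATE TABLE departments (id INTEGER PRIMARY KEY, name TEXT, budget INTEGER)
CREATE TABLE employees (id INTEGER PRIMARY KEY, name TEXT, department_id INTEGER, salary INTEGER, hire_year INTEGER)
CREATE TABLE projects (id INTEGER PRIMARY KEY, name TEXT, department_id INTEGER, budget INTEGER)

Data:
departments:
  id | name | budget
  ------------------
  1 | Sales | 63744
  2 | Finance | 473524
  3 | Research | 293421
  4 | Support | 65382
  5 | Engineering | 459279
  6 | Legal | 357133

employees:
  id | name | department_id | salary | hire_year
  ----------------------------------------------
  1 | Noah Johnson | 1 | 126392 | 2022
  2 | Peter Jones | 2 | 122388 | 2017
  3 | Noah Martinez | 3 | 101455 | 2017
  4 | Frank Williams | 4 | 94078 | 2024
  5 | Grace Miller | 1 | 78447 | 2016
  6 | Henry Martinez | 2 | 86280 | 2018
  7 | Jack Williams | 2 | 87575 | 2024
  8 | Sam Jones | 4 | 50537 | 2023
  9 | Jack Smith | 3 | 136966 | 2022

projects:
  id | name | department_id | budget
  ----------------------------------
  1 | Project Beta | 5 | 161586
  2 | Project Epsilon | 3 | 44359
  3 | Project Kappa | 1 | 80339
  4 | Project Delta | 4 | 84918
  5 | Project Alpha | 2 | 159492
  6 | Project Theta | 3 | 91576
SELECT name, salary, hire_year FROM employees WHERE salary <= 114279 OR hire_year < 2022

Execution result:
name | salary | hire_year
Peter Jones | 122388 | 2017
Noah Martinez | 101455 | 2017
Frank Williams | 94078 | 2024
Grace Miller | 78447 | 2016
Henry Martinez | 86280 | 2018
Jack Williams | 87575 | 2024
Sam Jones | 50537 | 2023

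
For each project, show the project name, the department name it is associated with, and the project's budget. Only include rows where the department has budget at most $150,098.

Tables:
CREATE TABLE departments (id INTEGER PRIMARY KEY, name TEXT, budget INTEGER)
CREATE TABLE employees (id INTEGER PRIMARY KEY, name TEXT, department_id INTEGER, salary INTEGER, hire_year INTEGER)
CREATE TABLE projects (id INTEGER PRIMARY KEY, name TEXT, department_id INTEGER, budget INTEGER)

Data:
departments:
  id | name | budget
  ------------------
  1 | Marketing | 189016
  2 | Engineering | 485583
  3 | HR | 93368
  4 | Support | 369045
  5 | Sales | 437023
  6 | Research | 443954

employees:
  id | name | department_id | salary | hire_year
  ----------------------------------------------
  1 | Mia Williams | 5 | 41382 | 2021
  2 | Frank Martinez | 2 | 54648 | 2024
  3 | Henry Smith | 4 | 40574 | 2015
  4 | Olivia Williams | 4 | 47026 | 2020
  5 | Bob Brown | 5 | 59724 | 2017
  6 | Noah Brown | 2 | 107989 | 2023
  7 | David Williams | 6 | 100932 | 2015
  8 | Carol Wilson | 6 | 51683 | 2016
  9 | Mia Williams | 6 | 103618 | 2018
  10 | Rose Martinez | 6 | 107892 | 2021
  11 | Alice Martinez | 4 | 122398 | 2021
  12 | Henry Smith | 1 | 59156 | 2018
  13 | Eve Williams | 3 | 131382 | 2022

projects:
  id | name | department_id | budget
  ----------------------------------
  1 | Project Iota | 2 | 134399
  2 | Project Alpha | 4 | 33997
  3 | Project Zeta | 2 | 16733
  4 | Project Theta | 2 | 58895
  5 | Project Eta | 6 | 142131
SELECT c.name, p.name AS department, c.budget FROM projects c JOIN departments p ON c.department_id = p.id WHERE p.budget <= 150098

Execution result:
(no rows)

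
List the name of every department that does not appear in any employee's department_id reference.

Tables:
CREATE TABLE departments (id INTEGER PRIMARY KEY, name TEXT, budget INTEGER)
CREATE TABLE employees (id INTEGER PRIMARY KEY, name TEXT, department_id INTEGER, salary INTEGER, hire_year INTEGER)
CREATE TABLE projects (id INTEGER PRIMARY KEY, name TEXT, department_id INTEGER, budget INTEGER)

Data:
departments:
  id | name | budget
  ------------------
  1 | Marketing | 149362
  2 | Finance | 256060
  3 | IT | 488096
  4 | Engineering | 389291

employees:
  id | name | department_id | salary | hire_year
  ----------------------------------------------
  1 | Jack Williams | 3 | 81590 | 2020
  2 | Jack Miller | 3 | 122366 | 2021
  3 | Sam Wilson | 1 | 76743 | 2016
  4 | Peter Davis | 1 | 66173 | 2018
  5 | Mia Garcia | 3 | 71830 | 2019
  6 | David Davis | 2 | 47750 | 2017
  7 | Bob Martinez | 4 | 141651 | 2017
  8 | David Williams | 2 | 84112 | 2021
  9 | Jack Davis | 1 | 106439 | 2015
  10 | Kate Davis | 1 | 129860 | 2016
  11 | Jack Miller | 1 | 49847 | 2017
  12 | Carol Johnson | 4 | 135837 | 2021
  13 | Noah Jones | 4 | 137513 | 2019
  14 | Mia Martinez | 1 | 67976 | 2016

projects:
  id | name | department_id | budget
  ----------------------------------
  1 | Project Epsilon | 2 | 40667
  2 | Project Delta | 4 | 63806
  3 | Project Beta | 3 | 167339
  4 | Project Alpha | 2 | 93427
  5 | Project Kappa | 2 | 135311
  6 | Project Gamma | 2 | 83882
SELECT p.name FROM departments p LEFT JOIN employees c ON c.department_id = p.id WHERE c.id IS NULL

Execution result:
(no rows)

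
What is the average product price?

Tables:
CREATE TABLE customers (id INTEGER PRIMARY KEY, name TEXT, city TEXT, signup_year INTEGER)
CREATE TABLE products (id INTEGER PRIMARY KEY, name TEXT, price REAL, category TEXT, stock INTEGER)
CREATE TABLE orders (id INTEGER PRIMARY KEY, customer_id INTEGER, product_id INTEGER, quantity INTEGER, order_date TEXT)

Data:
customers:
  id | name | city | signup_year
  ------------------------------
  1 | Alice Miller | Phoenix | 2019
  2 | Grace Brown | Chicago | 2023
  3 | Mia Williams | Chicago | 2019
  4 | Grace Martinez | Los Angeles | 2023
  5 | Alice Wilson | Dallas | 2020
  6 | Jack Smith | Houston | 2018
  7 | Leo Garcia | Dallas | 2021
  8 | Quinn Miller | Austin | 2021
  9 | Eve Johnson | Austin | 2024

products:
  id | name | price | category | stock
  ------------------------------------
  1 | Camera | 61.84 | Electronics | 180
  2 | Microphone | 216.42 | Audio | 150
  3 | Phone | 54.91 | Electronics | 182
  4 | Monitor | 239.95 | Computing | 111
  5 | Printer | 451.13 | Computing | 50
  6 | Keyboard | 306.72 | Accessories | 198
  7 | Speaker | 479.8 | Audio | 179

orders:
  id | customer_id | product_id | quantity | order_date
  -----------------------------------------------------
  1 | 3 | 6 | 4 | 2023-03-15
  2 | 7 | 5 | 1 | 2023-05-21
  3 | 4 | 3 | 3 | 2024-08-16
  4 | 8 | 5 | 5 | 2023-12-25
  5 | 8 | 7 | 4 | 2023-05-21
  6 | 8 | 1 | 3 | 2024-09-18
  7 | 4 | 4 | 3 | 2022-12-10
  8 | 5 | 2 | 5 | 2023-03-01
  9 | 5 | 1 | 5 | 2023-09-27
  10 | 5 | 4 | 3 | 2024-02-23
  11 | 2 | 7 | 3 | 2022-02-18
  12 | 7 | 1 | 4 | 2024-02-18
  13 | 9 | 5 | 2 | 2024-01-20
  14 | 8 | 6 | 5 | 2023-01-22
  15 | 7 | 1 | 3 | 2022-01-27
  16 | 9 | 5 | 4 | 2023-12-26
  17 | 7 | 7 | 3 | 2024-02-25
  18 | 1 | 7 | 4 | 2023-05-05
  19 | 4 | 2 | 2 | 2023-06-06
SELECT AVG(price) FROM products

Execution result:
258.68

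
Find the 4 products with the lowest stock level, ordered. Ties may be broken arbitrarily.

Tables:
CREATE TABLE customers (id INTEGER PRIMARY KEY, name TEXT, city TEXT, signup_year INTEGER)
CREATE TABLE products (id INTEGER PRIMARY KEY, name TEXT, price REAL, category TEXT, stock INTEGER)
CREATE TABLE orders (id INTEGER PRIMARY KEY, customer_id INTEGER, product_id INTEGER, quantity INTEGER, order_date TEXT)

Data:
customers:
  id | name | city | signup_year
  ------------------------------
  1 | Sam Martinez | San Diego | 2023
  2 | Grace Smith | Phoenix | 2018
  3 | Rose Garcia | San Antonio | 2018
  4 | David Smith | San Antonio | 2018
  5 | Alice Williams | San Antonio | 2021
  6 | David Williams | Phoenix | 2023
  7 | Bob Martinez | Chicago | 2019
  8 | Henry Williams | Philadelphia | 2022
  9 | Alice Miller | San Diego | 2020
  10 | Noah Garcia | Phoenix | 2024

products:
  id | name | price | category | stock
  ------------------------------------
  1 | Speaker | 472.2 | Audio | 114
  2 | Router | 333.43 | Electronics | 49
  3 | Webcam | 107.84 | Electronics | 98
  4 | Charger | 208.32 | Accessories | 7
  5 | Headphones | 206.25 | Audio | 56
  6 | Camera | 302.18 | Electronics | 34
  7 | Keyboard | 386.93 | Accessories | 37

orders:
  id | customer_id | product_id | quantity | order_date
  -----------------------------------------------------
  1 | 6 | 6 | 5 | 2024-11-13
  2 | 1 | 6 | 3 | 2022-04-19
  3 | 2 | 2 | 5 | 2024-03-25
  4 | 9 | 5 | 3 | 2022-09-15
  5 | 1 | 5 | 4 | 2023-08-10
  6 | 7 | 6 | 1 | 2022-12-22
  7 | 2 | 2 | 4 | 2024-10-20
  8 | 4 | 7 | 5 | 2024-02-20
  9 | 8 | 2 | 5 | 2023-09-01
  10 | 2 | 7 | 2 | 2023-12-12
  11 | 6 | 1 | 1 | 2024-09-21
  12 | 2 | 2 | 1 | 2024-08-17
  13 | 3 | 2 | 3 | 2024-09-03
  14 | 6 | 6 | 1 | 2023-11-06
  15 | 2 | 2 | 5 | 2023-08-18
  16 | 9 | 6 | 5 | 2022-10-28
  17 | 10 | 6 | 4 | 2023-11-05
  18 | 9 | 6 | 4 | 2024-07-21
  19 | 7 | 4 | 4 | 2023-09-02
SELECT name, stock FROM products ORDER BY stock ASC LIMIT 4

Execution result:
name | stock
Charger | 7
Camera | 34
Keyboard | 37
Router | 49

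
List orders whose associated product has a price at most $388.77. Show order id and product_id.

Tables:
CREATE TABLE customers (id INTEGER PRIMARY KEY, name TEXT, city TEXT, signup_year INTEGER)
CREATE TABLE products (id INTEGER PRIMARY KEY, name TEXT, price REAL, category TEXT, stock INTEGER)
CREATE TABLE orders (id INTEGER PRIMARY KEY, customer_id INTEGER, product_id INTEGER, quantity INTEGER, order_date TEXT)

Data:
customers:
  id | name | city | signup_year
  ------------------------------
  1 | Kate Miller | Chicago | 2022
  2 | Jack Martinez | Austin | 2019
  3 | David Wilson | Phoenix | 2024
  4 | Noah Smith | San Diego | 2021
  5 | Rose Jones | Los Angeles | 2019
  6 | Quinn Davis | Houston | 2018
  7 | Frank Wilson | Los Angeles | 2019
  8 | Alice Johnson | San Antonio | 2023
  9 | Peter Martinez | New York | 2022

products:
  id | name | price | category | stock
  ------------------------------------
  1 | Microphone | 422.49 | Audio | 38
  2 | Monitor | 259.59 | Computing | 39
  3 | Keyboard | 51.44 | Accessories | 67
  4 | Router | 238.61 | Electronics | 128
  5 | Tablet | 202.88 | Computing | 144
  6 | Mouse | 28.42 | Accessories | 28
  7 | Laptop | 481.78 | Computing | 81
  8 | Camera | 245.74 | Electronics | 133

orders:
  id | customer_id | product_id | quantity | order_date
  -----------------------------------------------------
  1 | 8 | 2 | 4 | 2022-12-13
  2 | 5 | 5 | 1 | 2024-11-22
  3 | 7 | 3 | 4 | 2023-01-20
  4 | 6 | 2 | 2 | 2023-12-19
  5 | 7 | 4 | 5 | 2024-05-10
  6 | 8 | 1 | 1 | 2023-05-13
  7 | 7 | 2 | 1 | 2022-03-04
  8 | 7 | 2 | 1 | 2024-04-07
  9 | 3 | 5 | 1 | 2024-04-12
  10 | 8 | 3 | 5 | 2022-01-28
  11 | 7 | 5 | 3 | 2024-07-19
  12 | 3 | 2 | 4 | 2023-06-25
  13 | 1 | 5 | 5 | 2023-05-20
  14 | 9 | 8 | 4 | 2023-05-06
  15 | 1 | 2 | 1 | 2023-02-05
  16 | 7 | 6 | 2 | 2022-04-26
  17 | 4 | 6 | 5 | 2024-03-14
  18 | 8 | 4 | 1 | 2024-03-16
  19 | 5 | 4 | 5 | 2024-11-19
SELECT id, product_id FROM orders WHERE product_id IN (SELECT id FROM products WHERE price <= 388.77)

Execution result:
id | product_id
1 | 2
2 | 5
3 | 3
4 | 2
5 | 4
7 | 2
8 | 2
9 | 5
10 | 3
11 | 5
12 | 2
13 | 5
14 | 8
15 | 2
16 | 6
17 | 6
18 | 4
19 | 4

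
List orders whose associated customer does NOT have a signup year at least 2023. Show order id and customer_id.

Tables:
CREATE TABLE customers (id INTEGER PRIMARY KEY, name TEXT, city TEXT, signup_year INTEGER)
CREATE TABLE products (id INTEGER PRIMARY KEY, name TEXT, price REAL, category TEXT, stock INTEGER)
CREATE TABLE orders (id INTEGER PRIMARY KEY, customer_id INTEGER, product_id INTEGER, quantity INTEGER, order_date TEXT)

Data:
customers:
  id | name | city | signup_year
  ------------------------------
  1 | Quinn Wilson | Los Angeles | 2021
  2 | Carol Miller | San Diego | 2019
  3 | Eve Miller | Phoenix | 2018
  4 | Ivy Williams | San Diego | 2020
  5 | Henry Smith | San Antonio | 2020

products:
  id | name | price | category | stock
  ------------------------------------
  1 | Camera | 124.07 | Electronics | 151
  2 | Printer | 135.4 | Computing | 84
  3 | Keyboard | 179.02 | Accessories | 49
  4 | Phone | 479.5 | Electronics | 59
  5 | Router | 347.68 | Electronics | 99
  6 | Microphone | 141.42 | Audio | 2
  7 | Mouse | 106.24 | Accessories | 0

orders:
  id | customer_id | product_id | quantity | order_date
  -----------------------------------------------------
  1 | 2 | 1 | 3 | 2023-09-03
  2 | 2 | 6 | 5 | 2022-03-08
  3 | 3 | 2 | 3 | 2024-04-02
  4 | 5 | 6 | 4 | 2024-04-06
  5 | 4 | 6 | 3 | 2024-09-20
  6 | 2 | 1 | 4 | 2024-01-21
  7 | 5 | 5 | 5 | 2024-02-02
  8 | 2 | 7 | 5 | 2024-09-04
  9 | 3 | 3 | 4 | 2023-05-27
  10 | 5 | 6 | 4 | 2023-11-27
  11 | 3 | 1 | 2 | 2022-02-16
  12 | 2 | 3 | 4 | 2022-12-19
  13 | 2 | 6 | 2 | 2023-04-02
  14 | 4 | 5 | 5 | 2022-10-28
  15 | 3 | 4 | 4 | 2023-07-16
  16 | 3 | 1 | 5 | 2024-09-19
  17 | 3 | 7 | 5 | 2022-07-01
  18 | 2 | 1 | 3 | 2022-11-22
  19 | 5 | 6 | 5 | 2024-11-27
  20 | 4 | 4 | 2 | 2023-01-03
SELECT id, customer_id FROM orders WHERE customer_id NOT IN (SELECT id FROM customers WHERE signup_year >= 2023)

Execution result:
id | customer_id
1 | 2
2 | 2
3 | 3
4 | 5
5 | 4
6 | 2
7 | 5
8 | 2
9 | 3
10 | 5
11 | 3
12 | 2
13 | 2
14 | 4
15 | 3
16 | 3
17 | 3
18 | 2
19 | 5
20 | 4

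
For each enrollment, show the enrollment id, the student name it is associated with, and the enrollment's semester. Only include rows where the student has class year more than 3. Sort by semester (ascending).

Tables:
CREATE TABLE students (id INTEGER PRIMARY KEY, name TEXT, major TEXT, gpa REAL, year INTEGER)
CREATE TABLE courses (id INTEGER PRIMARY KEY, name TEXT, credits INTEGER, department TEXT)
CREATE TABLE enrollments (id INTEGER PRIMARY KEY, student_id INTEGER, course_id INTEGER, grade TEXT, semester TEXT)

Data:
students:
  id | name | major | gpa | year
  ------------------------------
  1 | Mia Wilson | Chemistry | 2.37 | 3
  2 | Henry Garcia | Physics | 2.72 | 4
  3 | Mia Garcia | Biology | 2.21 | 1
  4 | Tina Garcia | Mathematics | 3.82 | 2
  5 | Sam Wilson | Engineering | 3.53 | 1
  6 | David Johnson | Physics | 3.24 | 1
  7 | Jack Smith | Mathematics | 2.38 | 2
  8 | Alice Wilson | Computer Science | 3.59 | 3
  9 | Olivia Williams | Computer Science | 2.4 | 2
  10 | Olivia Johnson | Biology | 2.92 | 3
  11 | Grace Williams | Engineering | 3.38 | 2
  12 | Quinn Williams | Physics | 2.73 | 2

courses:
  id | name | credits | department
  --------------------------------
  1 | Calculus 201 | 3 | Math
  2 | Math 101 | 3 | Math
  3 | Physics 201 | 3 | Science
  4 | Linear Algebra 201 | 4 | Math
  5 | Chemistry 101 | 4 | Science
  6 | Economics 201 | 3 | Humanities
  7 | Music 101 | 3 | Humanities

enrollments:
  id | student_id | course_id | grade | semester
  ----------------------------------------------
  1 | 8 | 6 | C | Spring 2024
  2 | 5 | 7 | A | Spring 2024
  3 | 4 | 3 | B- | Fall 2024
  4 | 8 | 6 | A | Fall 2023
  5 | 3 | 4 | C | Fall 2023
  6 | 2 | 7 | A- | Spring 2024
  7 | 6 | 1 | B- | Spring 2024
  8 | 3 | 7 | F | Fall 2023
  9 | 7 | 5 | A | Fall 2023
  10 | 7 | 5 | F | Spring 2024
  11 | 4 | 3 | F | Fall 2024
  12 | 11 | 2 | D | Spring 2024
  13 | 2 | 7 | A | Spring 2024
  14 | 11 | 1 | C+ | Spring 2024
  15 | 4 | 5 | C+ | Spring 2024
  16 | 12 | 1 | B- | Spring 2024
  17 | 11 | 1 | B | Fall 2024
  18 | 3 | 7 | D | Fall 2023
SELECT c.id, p.name AS student, c.semester FROM enrollments c JOIN students p ON c.student_id = p.id WHERE p.year > 3 ORDER BY c.semester ASC

Execution result:
id | student | semester
6 | Henry Garcia | Spring 2024
13 | Henry Garcia | Spring 2024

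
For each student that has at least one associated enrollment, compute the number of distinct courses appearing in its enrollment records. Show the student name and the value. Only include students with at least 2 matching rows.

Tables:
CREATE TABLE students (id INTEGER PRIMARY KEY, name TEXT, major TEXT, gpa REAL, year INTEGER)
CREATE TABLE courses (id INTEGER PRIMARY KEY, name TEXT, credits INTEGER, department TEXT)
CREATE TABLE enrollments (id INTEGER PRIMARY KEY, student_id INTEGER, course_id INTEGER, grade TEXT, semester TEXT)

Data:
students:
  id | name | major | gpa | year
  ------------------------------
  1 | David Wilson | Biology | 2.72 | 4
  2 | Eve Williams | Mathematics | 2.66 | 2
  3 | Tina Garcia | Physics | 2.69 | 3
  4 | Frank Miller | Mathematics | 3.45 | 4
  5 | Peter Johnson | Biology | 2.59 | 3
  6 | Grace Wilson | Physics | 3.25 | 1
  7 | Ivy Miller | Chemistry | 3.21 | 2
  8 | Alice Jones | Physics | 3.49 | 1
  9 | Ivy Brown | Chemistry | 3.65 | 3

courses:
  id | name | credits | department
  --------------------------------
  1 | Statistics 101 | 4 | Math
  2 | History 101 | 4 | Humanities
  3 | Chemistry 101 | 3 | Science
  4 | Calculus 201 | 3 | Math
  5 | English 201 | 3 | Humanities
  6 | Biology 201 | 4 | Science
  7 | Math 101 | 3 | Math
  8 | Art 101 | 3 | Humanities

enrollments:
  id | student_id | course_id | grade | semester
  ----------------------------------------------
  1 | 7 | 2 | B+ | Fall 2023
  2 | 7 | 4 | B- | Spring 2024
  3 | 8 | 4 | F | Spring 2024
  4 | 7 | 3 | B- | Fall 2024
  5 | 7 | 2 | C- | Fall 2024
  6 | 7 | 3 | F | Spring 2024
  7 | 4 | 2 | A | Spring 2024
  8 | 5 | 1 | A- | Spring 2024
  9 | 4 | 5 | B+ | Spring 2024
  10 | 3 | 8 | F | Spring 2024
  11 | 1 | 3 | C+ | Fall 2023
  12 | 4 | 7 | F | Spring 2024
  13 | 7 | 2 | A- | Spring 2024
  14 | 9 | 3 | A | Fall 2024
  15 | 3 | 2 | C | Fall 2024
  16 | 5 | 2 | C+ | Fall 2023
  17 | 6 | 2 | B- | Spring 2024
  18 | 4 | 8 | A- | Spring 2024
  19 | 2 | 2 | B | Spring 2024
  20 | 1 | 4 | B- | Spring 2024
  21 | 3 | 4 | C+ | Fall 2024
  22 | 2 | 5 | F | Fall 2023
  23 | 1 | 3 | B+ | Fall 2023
SELECT p.name, COUNT(DISTINCT c.course_id) AS distinct_course_count FROM enrollments c JOIN students p ON c.student_id = p.id GROUP BY p.id, p.name HAVING COUNT(*) >= 2

Execution result:
name | distinct_course_count
David Wilson | 2
Eve Williams | 2
Tina Garcia | 3
Frank Miller | 4
Peter Johnson | 2
Ivy Miller | 3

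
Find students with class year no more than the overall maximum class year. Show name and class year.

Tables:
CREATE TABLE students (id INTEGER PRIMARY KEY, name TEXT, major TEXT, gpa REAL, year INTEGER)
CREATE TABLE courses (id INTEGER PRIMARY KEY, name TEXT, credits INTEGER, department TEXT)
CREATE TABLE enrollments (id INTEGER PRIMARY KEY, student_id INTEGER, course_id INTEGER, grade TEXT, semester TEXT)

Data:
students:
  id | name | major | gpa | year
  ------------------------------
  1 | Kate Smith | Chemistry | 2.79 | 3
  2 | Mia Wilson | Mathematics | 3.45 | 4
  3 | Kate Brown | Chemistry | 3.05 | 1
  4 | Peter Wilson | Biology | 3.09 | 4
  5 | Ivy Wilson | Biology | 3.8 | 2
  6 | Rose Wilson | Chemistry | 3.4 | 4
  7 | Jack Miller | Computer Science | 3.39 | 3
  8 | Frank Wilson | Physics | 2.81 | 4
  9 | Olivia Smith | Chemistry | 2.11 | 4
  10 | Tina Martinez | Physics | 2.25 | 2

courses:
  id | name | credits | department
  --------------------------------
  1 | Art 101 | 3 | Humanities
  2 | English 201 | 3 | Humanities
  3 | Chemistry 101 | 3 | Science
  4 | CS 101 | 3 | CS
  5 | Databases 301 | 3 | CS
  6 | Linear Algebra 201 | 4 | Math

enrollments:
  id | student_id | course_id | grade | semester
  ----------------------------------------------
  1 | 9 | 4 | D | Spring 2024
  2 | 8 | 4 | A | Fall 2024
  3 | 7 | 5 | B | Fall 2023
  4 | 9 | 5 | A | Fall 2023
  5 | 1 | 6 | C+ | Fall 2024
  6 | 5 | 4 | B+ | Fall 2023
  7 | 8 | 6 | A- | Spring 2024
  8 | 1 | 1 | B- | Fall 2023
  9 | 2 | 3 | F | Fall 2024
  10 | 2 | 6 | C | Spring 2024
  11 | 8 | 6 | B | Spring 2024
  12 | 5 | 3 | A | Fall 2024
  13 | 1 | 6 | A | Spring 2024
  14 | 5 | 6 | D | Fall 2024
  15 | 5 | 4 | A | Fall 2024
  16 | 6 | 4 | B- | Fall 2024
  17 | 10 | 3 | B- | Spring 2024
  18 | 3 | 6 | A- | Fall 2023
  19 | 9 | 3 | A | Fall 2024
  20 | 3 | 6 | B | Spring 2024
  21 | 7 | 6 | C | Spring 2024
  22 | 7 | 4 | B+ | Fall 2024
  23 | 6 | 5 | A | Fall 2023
SELECT name, year FROM students WHERE year <= (SELECT MAX(year) FROM students)

Execution result:
name | year
Kate Smith | 3
Mia Wilson | 4
Kate Brown | 1
Peter Wilson | 4
Ivy Wilson | 2
Rose Wilson | 4
Jack Miller | 3
Frank Wilson | 4
Olivia Smith | 4
Tina Martinez | 2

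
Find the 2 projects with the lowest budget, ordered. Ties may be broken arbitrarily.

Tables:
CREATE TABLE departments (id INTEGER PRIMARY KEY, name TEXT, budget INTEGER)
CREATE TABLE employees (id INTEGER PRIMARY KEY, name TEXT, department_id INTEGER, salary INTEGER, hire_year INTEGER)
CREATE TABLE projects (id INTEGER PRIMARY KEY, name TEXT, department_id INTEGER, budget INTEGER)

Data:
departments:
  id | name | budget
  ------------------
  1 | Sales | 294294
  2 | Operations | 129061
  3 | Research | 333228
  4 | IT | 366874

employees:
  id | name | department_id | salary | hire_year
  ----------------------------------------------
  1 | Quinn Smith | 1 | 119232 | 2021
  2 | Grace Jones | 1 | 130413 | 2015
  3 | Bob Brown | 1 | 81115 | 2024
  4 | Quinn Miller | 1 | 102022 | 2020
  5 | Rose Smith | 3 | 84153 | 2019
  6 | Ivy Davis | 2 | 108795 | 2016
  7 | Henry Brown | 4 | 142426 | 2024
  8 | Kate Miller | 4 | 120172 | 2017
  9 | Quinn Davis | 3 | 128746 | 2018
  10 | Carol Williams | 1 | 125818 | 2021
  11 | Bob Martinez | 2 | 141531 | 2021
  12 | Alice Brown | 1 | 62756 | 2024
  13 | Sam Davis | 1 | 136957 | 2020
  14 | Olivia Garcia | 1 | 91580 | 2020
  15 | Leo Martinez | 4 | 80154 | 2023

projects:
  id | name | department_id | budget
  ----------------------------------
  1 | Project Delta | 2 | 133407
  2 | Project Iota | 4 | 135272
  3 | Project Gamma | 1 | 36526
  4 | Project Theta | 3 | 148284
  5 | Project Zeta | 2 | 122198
SELECT name, budget FROM projects ORDER BY budget ASC LIMIT 2

Execution result:
name | budget
Project Gamma | 36526
Project Zeta | 122198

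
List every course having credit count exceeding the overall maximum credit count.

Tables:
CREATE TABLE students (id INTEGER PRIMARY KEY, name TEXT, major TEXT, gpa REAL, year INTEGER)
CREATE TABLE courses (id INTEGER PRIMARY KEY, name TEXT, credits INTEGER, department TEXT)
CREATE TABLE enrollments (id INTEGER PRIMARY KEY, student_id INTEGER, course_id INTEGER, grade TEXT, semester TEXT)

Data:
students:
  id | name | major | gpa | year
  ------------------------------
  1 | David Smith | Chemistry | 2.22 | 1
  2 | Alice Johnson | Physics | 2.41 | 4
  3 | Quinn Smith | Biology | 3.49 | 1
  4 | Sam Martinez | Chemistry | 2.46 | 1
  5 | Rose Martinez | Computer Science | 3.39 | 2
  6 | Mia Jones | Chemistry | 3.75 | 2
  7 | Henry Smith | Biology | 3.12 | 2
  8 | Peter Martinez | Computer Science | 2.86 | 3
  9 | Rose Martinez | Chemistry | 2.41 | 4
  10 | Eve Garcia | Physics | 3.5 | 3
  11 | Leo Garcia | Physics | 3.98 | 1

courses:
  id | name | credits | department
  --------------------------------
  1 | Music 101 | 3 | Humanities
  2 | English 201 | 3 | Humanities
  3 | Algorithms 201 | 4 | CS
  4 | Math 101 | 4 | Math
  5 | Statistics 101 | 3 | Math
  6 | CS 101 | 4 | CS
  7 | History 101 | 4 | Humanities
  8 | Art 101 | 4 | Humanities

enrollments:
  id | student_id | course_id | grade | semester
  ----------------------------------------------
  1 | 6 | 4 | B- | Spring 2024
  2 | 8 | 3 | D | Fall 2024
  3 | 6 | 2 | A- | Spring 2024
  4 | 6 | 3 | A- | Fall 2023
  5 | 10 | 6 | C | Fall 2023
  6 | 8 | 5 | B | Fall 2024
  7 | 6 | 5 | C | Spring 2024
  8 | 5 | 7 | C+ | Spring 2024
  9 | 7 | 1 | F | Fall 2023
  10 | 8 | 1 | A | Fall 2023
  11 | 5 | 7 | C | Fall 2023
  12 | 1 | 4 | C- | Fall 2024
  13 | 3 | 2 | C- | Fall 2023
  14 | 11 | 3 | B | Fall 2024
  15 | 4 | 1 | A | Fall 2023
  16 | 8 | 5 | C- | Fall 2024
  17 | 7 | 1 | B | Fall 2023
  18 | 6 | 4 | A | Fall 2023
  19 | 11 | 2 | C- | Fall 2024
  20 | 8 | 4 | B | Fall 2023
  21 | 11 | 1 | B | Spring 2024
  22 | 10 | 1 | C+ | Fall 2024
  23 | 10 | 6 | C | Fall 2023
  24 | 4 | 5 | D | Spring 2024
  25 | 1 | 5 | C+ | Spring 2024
SELECT name, credits FROM courses WHERE credits > (SELECT MAX(credits) FROM courses)

Execution result:
(no rows)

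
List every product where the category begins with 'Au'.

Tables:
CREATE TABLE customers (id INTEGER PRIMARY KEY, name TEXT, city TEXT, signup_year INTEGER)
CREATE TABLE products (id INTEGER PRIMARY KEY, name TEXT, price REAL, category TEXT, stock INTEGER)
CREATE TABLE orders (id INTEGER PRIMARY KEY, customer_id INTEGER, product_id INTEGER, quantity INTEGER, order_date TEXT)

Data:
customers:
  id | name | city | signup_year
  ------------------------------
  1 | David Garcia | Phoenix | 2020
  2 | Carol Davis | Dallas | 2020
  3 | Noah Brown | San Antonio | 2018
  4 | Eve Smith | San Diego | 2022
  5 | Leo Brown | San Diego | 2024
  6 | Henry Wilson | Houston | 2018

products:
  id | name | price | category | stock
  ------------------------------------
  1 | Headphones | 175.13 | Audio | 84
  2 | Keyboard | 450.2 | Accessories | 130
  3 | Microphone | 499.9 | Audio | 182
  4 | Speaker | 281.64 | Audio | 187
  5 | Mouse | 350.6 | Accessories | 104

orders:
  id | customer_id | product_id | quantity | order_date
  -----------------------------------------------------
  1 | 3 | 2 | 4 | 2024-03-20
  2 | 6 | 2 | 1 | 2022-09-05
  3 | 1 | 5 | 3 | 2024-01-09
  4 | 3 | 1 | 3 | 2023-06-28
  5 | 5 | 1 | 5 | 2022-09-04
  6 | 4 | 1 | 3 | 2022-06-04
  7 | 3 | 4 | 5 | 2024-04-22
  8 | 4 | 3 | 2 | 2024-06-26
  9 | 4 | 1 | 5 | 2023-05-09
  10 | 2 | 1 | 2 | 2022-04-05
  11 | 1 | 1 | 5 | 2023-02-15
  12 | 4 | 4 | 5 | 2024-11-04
SELECT name, category FROM products WHERE category LIKE 'Au%'

Execution result:
name | category
Headphones | Audio
Microphone | Audio
Speaker | Audio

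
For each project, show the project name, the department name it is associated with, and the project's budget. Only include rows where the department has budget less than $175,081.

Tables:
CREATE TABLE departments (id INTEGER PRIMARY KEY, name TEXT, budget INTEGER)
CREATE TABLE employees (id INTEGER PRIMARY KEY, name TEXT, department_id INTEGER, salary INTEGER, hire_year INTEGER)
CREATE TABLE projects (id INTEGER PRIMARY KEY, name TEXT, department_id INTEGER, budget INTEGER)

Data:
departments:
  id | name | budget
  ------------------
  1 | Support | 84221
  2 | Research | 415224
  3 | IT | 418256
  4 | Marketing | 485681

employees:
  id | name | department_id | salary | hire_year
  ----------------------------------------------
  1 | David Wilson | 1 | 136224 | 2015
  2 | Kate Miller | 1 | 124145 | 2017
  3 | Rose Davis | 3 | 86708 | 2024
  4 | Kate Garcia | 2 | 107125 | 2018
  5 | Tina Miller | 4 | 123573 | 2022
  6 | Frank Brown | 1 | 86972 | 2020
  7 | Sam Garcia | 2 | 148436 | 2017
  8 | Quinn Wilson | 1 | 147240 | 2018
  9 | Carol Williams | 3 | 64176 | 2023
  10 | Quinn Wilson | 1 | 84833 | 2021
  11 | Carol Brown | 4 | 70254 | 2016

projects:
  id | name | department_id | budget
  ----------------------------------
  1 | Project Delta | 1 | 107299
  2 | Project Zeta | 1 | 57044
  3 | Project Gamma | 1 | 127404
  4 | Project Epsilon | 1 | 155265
SELECT c.name, p.name AS department, c.budget FROM projects c JOIN departments p ON c.department_id = p.id WHERE p.budget < 175081

Execution result:
name | department | budget
Project Delta | Support | 107299
Project Zeta | Support | 57044
Project Gamma | Support | 127404
Project Epsilon | Support | 155265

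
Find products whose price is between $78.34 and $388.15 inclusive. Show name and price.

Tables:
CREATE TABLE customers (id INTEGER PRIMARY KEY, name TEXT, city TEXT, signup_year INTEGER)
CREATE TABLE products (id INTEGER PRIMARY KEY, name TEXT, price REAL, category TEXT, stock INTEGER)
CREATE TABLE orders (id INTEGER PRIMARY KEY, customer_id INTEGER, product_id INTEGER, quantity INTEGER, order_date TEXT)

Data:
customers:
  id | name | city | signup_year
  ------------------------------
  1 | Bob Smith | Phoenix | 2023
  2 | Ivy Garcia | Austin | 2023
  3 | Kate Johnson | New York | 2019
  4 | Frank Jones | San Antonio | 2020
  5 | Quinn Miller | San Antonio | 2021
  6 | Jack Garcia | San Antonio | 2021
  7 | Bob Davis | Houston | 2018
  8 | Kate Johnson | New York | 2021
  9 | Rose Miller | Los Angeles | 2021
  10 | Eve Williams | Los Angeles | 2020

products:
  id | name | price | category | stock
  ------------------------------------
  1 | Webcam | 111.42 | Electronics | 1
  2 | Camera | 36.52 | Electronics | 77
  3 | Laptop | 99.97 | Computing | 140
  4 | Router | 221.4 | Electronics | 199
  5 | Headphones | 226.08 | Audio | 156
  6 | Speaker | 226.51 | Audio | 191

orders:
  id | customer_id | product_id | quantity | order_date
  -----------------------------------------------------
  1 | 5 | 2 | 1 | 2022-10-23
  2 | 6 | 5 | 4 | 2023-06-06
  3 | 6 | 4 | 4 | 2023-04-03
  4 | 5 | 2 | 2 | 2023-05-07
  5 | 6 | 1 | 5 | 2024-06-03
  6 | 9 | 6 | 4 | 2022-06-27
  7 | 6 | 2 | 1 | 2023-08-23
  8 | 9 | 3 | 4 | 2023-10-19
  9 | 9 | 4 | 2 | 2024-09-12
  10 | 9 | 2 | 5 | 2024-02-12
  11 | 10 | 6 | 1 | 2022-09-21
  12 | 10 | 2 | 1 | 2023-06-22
SELECT name, price FROM products WHERE price BETWEEN 78.34 AND 388.15

Execution result:
name | price
Webcam | 111.42
Laptop | 99.97
Router | 221.40
Headphones | 226.08
Speaker | 226.51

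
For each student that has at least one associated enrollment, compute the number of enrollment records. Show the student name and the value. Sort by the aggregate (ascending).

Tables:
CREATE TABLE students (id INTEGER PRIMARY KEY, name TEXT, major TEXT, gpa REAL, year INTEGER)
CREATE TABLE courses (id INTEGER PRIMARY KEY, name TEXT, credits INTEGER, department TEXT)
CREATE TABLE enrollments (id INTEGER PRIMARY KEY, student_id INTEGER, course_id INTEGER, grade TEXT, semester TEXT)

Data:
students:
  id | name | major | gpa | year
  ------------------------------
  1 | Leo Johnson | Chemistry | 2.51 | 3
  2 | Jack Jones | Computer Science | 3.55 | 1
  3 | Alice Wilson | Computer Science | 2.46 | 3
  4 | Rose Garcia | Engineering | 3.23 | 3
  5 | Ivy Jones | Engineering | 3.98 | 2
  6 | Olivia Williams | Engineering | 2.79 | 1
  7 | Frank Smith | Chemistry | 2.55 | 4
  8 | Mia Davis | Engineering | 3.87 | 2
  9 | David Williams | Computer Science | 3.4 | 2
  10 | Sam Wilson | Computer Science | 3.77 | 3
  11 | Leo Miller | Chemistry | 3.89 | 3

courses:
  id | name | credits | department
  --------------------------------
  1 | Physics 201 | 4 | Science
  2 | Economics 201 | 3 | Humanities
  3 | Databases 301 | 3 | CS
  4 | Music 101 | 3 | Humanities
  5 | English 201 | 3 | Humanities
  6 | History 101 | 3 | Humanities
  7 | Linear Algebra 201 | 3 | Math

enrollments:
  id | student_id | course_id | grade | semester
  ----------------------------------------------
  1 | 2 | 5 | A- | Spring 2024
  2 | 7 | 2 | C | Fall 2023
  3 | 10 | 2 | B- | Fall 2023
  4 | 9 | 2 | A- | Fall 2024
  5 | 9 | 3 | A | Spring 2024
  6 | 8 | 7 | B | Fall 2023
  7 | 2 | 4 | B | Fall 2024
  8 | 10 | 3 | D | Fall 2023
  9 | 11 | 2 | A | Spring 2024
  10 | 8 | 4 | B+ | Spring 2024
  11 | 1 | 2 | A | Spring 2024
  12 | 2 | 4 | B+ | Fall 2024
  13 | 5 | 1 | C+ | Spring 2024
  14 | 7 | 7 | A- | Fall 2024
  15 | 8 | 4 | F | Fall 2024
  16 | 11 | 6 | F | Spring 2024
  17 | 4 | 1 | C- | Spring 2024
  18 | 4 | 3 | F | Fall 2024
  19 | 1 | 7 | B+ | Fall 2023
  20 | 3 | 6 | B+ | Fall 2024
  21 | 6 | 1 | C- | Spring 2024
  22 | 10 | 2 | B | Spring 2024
SELECT p.name, COUNT(*) AS n FROM enrollments c JOIN students p ON c.student_id = p.id GROUP BY p.id, p.name ORDER BY n ASC

Execution result:
name | n
Alice Wilson | 1
Ivy Jones | 1
Olivia Williams | 1
Leo Johnson | 2
Rose Garcia | 2
Frank Smith | 2
David Williams | 2
Leo Miller | 2
Jack Jones | 3
Mia Davis | 3
Sam Wilson | 3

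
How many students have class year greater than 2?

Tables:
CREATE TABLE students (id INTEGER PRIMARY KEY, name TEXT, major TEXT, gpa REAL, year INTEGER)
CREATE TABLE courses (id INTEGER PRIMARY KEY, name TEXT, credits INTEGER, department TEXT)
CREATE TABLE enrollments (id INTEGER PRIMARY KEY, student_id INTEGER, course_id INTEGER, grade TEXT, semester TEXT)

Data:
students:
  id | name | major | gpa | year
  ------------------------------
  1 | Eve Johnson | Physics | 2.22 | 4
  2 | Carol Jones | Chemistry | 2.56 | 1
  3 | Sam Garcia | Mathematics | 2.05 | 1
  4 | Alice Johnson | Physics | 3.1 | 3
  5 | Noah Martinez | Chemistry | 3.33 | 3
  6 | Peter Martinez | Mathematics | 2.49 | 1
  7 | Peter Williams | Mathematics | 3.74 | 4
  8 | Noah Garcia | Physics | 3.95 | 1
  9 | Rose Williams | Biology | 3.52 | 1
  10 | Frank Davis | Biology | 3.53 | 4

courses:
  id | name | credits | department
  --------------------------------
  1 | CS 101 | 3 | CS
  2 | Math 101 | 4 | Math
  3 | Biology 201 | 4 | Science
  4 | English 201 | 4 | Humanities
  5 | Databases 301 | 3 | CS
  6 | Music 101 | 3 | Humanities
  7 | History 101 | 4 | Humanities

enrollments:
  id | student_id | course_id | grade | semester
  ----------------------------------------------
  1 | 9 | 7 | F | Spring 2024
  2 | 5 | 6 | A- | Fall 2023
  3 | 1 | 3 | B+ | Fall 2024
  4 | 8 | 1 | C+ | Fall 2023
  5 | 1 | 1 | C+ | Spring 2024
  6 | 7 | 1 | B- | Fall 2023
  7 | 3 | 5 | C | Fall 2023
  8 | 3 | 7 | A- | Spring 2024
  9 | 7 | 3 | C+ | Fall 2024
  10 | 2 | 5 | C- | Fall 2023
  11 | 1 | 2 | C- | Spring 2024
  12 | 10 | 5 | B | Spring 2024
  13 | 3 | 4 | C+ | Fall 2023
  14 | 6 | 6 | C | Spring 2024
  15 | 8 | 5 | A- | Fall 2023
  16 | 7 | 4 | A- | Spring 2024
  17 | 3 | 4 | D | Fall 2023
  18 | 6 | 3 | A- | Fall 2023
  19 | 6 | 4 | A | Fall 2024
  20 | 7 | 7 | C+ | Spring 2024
SELECT COUNT(*) FROM students WHERE year > 2

Execution result:
5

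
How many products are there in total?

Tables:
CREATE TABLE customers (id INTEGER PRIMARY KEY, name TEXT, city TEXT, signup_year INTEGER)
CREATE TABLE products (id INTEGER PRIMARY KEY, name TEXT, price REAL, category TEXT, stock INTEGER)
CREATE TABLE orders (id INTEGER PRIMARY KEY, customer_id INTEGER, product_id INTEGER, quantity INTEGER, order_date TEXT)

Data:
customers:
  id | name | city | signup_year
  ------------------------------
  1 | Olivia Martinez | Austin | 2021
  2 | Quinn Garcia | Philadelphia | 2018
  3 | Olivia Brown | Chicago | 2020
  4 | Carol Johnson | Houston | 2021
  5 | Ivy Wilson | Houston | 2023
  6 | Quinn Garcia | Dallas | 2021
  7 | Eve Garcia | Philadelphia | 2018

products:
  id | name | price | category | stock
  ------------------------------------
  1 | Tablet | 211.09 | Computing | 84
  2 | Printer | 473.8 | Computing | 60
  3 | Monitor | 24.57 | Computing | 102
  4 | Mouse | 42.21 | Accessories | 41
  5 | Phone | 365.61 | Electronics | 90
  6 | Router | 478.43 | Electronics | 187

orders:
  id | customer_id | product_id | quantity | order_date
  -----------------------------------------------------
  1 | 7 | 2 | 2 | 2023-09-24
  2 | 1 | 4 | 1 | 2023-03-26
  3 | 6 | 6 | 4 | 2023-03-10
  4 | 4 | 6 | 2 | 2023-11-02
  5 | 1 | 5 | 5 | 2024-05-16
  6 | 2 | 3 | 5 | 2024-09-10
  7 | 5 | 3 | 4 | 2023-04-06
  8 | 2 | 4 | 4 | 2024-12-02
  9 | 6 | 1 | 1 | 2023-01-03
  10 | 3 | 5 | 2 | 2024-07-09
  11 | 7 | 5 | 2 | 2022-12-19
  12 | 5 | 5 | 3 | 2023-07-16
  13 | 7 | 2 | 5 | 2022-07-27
SELECT COUNT(*) FROM products

Execution result:
6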